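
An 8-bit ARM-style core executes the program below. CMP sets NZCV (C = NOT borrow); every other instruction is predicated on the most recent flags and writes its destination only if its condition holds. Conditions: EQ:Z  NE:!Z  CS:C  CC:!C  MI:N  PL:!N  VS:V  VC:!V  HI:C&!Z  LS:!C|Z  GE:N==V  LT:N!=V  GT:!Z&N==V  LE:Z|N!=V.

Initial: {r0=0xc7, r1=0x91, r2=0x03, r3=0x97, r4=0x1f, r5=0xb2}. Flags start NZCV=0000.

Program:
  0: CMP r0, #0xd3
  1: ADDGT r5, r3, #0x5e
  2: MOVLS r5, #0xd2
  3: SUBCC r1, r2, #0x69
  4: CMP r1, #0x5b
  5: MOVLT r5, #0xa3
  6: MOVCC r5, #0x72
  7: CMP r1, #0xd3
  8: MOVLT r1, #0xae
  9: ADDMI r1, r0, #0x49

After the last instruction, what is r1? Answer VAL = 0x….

VAL = 0x10

[0] flags=1000 → (cmp)
[1] flags=1000 GT?F → skip
[2] flags=1000 LS?T → r5=0xd2
[3] flags=1000 CC?T → r1=0x9a
[4] flags=0011 → (cmp)
[5] flags=0011 LT?T → r5=0xa3
[6] flags=0011 CC?F → skip
[7] flags=1000 → (cmp)
[8] flags=1000 LT?T → r1=0xae
[9] flags=1000 MI?T → r1=0x10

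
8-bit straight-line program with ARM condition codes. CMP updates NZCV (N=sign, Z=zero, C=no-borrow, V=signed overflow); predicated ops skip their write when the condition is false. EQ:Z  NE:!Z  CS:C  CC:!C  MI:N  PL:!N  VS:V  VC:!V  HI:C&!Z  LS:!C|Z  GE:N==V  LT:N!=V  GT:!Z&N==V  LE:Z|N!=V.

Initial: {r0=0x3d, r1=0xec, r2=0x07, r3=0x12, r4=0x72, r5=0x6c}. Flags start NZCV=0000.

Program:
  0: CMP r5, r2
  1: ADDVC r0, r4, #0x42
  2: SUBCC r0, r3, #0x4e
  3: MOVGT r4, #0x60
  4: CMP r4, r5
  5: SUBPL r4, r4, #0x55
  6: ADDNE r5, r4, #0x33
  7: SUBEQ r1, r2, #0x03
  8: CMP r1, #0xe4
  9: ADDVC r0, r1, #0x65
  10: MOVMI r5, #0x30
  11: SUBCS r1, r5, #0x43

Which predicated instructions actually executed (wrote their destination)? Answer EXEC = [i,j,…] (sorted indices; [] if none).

EXEC = [1,3,6,9,11]

0: ✓ CMP  NZCV=0010
1: ✓ ADDVC  r0←0xb4
2: · SUBCC
3: ✓ MOVGT  r4←0x60
4: ✓ CMP  NZCV=1000
5: · SUBPL
6: ✓ ADDNE  r5←0x93
7: · SUBEQ
8: ✓ CMP  NZCV=0010
9: ✓ ADDVC  r0←0x51
10: · MOVMI
11: ✓ SUBCS  r1←0x50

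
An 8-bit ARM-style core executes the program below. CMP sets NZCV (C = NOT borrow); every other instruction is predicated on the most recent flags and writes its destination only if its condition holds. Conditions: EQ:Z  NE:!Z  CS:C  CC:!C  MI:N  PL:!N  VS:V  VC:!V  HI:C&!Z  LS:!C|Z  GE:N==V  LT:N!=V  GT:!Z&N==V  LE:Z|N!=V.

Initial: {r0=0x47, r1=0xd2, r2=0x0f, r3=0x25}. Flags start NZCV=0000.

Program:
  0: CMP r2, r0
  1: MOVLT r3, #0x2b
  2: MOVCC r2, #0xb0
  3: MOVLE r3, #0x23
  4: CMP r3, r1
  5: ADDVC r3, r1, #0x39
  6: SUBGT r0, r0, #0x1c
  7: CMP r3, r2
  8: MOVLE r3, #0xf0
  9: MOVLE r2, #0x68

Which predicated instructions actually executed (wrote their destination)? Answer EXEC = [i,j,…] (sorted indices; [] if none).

EXEC = [1,2,3,5,6]

0: ✓ CMP  NZCV=1000
1: ✓ MOVLT  r3←0x2b
2: ✓ MOVCC  r2←0xb0
3: ✓ MOVLE  r3←0x23
4: ✓ CMP  NZCV=0000
5: ✓ ADDVC  r3←0x0b
6: ✓ SUBGT  r0←0x2b
7: ✓ CMP  NZCV=0000
8: · MOVLE
9: · MOVLE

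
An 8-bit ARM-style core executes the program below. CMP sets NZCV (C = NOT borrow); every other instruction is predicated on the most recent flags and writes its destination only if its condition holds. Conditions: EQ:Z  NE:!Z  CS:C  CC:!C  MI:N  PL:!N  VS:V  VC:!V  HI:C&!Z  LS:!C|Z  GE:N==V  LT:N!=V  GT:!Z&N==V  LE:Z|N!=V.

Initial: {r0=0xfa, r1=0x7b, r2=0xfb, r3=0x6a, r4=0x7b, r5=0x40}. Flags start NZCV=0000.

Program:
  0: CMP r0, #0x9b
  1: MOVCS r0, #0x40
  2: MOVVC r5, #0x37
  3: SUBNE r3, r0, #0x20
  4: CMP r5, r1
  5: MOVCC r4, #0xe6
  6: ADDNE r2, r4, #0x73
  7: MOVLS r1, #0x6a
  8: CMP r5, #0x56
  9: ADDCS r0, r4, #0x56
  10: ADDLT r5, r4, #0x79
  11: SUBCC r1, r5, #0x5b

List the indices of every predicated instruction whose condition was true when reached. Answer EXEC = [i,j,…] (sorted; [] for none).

EXEC = [1,2,3,5,6,7,10,11]

[0] flags=0010 → (cmp)
[1] flags=0010 CS?T → r0=0x40
[2] flags=0010 VC?T → r5=0x37
[3] flags=0010 NE?T → r3=0x20
[4] flags=1000 → (cmp)
[5] flags=1000 CC?T → r4=0xe6
[6] flags=1000 NE?T → r2=0x59
[7] flags=1000 LS?T → r1=0x6a
[8] flags=1000 → (cmp)
[9] flags=1000 CS?F → skip
[10] flags=1000 LT?T → r5=0x5f
[11] flags=1000 CC?T → r1=0x04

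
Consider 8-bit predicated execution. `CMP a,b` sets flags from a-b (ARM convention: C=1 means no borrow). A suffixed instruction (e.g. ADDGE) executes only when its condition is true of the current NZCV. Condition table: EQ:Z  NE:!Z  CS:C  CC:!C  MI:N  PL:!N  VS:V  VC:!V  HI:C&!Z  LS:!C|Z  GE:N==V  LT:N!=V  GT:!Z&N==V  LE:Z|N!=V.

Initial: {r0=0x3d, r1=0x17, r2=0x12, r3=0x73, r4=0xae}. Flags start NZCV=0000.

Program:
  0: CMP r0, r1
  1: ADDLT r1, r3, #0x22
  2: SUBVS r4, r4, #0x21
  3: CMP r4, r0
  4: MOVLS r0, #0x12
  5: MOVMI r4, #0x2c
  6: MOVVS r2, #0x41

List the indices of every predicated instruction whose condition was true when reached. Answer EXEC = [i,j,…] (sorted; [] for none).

EXEC = [6]

[0] flags=0010 → (cmp)
[1] flags=0010 LT?F → skip
[2] flags=0010 VS?F → skip
[3] flags=0011 → (cmp)
[4] flags=0011 LS?F → skip
[5] flags=0011 MI?F → skip
[6] flags=0011 VS?T → r2=0x41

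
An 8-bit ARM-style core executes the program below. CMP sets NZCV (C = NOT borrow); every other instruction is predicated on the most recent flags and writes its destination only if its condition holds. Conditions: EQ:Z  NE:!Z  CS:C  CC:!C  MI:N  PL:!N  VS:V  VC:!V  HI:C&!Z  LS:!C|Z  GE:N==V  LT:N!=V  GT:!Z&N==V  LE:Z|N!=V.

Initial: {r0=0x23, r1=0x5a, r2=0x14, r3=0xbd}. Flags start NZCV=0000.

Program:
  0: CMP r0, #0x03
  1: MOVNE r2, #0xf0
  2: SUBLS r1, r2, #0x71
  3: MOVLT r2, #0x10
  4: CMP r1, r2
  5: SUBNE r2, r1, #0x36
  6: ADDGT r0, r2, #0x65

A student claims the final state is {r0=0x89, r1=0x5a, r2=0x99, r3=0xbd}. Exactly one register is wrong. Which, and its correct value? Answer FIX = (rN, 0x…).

FIX = (r2, 0x24)

0: ✓ CMP  NZCV=0010
1: ✓ MOVNE  r2←0xf0
2: · SUBLS
3: · MOVLT
4: ✓ CMP  NZCV=0000
5: ✓ SUBNE  r2←0x24
6: ✓ ADDGT  r0←0x89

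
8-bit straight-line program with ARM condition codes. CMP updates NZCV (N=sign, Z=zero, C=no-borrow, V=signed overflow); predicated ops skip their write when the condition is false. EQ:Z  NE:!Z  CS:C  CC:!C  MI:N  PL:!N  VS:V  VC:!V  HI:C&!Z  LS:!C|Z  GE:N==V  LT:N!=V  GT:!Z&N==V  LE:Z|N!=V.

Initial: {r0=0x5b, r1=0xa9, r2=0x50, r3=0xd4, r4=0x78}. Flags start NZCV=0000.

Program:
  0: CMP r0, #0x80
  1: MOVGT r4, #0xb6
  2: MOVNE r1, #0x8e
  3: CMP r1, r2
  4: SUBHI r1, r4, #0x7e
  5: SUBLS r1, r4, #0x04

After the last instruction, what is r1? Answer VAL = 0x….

VAL = 0x38

[0] flags=1001 → (cmp)
[1] flags=1001 GT?T → r4=0xb6
[2] flags=1001 NE?T → r1=0x8e
[3] flags=0011 → (cmp)
[4] flags=0011 HI?T → r1=0x38
[5] flags=0011 LS?F → skip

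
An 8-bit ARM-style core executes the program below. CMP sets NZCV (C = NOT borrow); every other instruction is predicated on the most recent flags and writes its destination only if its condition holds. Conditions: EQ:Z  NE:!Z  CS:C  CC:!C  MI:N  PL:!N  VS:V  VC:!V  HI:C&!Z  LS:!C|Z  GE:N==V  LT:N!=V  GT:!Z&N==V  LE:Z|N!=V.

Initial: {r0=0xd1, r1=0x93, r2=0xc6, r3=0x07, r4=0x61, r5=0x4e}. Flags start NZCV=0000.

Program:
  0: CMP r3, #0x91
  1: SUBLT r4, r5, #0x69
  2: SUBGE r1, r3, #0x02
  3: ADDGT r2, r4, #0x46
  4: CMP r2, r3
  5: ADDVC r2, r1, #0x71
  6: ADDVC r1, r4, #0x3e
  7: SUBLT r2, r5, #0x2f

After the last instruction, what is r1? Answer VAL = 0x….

[0] flags=0000 → (cmp)
[1] flags=0000 LT?F → skip
[2] flags=0000 GE?T → r1=0x05
[3] flags=0000 GT?T → r2=0xa7
[4] flags=1010 → (cmp)
[5] flags=1010 VC?T → r2=0x76
[6] flags=1010 VC?T → r1=0x9f
[7] flags=1010 LT?T → r2=0x1f

VAL = 0x9f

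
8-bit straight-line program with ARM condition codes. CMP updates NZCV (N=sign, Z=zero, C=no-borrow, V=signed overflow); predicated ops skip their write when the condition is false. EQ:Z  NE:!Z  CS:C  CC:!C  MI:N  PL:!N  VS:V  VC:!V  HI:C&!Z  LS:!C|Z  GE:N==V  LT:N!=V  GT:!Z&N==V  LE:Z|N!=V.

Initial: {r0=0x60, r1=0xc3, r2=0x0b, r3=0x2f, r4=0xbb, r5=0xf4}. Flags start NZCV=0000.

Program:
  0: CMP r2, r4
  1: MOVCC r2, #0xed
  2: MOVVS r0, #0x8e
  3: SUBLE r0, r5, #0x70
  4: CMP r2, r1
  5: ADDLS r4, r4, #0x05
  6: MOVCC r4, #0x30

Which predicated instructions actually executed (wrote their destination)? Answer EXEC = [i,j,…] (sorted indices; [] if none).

EXEC = [1]

0: ✓ CMP  NZCV=0000
1: ✓ MOVCC  r2←0xed
2: · MOVVS
3: · SUBLE
4: ✓ CMP  NZCV=0010
5: · ADDLS
6: · MOVCC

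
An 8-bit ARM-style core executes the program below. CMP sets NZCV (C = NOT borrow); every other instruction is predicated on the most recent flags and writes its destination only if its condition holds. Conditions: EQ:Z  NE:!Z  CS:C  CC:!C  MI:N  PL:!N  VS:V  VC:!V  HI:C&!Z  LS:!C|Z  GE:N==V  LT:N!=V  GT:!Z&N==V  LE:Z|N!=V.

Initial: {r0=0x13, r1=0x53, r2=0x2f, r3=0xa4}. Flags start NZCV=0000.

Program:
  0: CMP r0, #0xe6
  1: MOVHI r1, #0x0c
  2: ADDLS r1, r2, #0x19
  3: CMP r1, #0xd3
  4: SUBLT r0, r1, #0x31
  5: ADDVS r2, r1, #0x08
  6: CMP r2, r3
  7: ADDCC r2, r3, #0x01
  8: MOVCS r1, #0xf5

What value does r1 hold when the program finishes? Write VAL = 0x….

VAL = 0x48

0: ✓ CMP  NZCV=0000
1: · MOVHI
2: ✓ ADDLS  r1←0x48
3: ✓ CMP  NZCV=0000
4: · SUBLT
5: · ADDVS
6: ✓ CMP  NZCV=1001
7: ✓ ADDCC  r2←0xa5
8: · MOVCS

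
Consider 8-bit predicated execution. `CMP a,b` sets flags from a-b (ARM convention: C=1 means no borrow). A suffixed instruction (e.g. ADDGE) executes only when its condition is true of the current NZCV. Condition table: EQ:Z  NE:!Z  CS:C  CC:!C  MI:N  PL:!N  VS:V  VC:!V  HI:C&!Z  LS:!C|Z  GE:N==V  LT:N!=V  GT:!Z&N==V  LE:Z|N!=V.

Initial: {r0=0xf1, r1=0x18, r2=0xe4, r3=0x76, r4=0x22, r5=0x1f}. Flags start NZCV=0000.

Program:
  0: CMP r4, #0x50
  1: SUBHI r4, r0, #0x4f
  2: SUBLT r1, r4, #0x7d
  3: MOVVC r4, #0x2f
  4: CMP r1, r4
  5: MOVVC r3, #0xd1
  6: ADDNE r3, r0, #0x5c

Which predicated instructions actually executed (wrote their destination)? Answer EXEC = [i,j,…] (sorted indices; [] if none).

EXEC = [2,3,6]

[0] flags=1000 → (cmp)
[1] flags=1000 HI?F → skip
[2] flags=1000 LT?T → r1=0xa5
[3] flags=1000 VC?T → r4=0x2f
[4] flags=0011 → (cmp)
[5] flags=0011 VC?F → skip
[6] flags=0011 NE?T → r3=0x4d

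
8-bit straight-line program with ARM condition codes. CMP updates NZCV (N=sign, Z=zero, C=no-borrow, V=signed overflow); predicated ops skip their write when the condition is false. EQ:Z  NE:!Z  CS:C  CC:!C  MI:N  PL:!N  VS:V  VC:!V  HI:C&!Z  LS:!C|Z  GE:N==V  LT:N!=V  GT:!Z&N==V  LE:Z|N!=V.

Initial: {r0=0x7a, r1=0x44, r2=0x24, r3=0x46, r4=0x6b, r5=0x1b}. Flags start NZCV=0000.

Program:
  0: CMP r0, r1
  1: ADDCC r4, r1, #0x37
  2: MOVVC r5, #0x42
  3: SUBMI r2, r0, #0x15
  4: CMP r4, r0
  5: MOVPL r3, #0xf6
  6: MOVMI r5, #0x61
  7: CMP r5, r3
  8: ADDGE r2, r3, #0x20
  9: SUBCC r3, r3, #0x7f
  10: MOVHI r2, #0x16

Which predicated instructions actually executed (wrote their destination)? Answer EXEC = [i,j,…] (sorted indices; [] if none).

0: ✓ CMP  NZCV=0010
1: · ADDCC
2: ✓ MOVVC  r5←0x42
3: · SUBMI
4: ✓ CMP  NZCV=1000
5: · MOVPL
6: ✓ MOVMI  r5←0x61
7: ✓ CMP  NZCV=0010
8: ✓ ADDGE  r2←0x66
9: · SUBCC
10: ✓ MOVHI  r2←0x16

EXEC = [2,6,8,10]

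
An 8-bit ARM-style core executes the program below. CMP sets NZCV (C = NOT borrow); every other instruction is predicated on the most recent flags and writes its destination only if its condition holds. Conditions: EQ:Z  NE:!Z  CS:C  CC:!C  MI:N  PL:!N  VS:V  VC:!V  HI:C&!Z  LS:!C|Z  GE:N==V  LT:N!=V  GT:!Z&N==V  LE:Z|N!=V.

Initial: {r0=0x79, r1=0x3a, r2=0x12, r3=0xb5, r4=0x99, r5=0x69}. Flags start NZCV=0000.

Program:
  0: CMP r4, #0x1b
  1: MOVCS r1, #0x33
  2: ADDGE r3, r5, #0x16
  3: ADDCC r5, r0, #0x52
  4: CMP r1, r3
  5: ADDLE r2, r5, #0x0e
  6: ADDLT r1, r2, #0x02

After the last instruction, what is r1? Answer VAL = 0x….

VAL = 0x33

[0] flags=0011 → (cmp)
[1] flags=0011 CS?T → r1=0x33
[2] flags=0011 GE?F → skip
[3] flags=0011 CC?F → skip
[4] flags=0000 → (cmp)
[5] flags=0000 LE?F → skip
[6] flags=0000 LT?F → skip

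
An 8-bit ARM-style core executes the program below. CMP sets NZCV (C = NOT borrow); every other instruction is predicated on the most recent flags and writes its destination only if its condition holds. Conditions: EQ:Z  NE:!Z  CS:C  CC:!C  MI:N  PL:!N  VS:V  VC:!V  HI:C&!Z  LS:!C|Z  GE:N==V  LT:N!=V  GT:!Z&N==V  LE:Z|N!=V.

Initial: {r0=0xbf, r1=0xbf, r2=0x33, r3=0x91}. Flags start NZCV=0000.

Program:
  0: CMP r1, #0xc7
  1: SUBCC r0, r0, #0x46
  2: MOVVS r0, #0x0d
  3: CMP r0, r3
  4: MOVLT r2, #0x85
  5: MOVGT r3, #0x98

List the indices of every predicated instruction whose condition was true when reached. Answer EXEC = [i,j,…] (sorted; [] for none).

EXEC = [1,5]

0: ✓ CMP  NZCV=1000
1: ✓ SUBCC  r0←0x79
2: · MOVVS
3: ✓ CMP  NZCV=1001
4: · MOVLT
5: ✓ MOVGT  r3←0x98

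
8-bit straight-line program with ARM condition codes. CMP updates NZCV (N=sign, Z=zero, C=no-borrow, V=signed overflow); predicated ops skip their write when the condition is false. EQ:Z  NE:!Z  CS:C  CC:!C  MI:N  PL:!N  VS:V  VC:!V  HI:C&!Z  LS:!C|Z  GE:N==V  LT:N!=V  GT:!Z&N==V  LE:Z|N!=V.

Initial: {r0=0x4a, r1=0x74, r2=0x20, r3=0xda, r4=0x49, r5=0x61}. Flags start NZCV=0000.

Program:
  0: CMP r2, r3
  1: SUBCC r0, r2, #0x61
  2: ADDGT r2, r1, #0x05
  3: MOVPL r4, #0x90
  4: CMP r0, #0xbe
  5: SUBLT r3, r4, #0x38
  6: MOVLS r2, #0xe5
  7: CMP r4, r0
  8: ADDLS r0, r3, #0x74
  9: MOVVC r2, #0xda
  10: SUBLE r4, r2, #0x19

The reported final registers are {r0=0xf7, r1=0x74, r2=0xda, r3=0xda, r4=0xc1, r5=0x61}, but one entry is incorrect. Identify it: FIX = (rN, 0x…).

FIX = (r0, 0x4e)

0: ✓ CMP  NZCV=0000
1: ✓ SUBCC  r0←0xbf
2: ✓ ADDGT  r2←0x79
3: ✓ MOVPL  r4←0x90
4: ✓ CMP  NZCV=0010
5: · SUBLT
6: · MOVLS
7: ✓ CMP  NZCV=1000
8: ✓ ADDLS  r0←0x4e
9: ✓ MOVVC  r2←0xda
10: ✓ SUBLE  r4←0xc1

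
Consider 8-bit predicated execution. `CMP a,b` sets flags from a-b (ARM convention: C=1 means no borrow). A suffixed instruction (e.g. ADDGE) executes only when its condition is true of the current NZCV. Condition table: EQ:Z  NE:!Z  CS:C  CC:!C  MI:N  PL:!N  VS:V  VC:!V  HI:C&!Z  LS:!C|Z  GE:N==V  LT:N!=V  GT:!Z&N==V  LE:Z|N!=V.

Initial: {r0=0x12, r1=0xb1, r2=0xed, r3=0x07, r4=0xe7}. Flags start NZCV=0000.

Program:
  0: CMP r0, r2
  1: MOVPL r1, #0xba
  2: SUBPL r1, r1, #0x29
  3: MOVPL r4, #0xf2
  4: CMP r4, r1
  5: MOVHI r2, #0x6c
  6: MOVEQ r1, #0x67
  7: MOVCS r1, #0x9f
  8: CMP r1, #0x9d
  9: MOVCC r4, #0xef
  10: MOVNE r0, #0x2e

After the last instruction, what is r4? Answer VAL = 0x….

VAL = 0xf2

0: ✓ CMP  NZCV=0000
1: ✓ MOVPL  r1←0xba
2: ✓ SUBPL  r1←0x91
3: ✓ MOVPL  r4←0xf2
4: ✓ CMP  NZCV=0010
5: ✓ MOVHI  r2←0x6c
6: · MOVEQ
7: ✓ MOVCS  r1←0x9f
8: ✓ CMP  NZCV=0010
9: · MOVCC
10: ✓ MOVNE  r0←0x2e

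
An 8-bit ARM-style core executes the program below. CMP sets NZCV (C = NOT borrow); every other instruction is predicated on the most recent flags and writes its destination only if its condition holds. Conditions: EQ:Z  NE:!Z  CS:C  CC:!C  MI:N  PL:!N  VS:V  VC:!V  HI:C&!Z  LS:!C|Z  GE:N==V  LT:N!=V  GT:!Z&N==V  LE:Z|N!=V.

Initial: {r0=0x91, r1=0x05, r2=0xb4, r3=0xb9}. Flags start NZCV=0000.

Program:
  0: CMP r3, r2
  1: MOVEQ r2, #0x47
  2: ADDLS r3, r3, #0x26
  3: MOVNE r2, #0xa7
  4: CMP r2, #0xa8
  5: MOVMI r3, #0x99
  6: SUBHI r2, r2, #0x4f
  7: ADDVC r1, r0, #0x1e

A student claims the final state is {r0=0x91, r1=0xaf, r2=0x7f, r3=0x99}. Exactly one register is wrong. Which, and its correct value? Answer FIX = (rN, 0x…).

[0] flags=0010 → (cmp)
[1] flags=0010 EQ?F → skip
[2] flags=0010 LS?F → skip
[3] flags=0010 NE?T → r2=0xa7
[4] flags=1000 → (cmp)
[5] flags=1000 MI?T → r3=0x99
[6] flags=1000 HI?F → skip
[7] flags=1000 VC?T → r1=0xaf

FIX = (r2, 0xa7)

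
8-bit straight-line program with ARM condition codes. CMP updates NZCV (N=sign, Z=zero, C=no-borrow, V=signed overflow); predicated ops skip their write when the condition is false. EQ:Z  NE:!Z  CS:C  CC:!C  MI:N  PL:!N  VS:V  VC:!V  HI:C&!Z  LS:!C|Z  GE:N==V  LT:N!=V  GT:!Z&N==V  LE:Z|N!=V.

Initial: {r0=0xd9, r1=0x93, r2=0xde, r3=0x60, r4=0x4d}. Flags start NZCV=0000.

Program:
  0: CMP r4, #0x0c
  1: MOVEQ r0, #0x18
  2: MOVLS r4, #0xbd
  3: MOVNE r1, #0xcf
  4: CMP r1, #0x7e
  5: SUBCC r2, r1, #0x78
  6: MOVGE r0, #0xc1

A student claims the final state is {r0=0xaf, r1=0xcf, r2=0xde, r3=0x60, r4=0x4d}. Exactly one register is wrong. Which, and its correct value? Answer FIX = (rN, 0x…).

0: ✓ CMP  NZCV=0010
1: · MOVEQ
2: · MOVLS
3: ✓ MOVNE  r1←0xcf
4: ✓ CMP  NZCV=0011
5: · SUBCC
6: · MOVGE

FIX = (r0, 0xd9)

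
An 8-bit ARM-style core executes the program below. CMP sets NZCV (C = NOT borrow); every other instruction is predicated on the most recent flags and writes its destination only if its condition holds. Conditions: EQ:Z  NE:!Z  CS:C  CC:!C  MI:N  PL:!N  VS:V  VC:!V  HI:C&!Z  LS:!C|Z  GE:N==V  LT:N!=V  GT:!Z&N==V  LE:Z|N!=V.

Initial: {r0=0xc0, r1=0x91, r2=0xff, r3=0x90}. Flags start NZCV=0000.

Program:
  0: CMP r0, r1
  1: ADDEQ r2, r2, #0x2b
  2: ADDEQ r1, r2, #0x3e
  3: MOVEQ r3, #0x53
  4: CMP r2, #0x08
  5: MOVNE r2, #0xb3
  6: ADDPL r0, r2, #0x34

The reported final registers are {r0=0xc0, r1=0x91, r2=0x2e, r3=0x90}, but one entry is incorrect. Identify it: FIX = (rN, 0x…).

[0] flags=0010 → (cmp)
[1] flags=0010 EQ?F → skip
[2] flags=0010 EQ?F → skip
[3] flags=0010 EQ?F → skip
[4] flags=1010 → (cmp)
[5] flags=1010 NE?T → r2=0xb3
[6] flags=1010 PL?F → skip

FIX = (r2, 0xb3)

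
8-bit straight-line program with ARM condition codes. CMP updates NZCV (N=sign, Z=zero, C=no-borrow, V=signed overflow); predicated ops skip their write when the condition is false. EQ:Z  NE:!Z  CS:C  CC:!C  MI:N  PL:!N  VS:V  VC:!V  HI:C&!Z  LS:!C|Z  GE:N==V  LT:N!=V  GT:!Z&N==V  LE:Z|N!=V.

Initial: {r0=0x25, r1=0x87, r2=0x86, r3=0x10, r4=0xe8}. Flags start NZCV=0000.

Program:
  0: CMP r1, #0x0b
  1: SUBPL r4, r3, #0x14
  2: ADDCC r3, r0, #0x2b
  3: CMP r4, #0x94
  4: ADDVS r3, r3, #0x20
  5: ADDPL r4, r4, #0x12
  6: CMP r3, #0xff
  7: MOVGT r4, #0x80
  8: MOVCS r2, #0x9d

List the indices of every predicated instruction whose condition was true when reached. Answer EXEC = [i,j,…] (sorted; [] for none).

EXEC = [1,5,7]

[0] flags=0011 → (cmp)
[1] flags=0011 PL?T → r4=0xfc
[2] flags=0011 CC?F → skip
[3] flags=0010 → (cmp)
[4] flags=0010 VS?F → skip
[5] flags=0010 PL?T → r4=0x0e
[6] flags=0000 → (cmp)
[7] flags=0000 GT?T → r4=0x80
[8] flags=0000 CS?F → skip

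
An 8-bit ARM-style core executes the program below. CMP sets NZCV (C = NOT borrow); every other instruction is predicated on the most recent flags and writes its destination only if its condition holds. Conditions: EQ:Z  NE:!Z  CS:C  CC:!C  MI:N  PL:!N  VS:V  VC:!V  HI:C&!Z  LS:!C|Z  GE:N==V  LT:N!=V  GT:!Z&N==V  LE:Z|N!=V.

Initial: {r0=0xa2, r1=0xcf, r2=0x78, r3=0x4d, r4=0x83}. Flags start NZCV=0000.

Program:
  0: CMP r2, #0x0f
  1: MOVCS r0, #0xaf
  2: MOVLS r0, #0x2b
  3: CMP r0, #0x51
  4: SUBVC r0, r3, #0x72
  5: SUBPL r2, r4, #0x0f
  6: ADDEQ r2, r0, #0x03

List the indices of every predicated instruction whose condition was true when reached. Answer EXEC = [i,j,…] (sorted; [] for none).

EXEC = [1,5]

0: ✓ CMP  NZCV=0010
1: ✓ MOVCS  r0←0xaf
2: · MOVLS
3: ✓ CMP  NZCV=0011
4: · SUBVC
5: ✓ SUBPL  r2←0x74
6: · ADDEQ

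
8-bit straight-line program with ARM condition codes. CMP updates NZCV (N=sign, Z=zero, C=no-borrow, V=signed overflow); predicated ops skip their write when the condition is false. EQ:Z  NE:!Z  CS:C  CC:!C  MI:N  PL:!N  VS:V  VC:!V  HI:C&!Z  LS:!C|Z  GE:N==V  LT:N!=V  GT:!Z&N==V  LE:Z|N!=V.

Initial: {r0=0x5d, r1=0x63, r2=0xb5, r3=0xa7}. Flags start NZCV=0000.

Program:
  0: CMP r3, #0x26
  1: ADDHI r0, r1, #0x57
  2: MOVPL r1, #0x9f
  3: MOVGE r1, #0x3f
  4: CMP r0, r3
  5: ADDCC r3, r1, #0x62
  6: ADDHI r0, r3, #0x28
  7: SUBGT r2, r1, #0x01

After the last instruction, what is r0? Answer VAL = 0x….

0: ✓ CMP  NZCV=1010
1: ✓ ADDHI  r0←0xba
2: · MOVPL
3: · MOVGE
4: ✓ CMP  NZCV=0010
5: · ADDCC
6: ✓ ADDHI  r0←0xcf
7: ✓ SUBGT  r2←0x62

VAL = 0xcf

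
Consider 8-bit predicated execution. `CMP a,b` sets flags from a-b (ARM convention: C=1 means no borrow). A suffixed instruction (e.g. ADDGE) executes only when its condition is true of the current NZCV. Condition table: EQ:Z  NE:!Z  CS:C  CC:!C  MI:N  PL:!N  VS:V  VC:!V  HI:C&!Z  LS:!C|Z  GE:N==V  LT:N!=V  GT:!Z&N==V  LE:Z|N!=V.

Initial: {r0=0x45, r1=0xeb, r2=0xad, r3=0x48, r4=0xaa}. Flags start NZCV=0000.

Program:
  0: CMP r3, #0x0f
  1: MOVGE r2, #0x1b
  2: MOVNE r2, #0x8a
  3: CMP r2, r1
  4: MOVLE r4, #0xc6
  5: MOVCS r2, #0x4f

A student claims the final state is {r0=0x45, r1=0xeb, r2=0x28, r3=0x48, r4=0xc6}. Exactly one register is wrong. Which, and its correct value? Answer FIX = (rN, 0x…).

[0] flags=0010 → (cmp)
[1] flags=0010 GE?T → r2=0x1b
[2] flags=0010 NE?T → r2=0x8a
[3] flags=1000 → (cmp)
[4] flags=1000 LE?T → r4=0xc6
[5] flags=1000 CS?F → skip

FIX = (r2, 0x8a)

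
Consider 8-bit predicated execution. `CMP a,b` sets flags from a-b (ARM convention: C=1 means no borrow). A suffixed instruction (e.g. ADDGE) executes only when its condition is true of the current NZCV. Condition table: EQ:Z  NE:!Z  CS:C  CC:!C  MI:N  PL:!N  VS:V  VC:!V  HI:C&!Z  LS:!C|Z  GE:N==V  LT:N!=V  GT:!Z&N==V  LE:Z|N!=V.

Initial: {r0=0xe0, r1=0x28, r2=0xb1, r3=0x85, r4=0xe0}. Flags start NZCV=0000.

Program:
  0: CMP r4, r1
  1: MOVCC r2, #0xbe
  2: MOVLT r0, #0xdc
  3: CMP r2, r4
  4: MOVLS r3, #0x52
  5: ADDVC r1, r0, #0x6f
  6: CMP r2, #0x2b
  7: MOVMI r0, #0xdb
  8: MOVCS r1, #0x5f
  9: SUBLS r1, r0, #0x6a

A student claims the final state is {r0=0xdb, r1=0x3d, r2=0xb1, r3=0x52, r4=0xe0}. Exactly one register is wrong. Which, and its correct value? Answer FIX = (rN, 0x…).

FIX = (r1, 0x5f)

[0] flags=1010 → (cmp)
[1] flags=1010 CC?F → skip
[2] flags=1010 LT?T → r0=0xdc
[3] flags=1000 → (cmp)
[4] flags=1000 LS?T → r3=0x52
[5] flags=1000 VC?T → r1=0x4b
[6] flags=1010 → (cmp)
[7] flags=1010 MI?T → r0=0xdb
[8] flags=1010 CS?T → r1=0x5f
[9] flags=1010 LS?F → skip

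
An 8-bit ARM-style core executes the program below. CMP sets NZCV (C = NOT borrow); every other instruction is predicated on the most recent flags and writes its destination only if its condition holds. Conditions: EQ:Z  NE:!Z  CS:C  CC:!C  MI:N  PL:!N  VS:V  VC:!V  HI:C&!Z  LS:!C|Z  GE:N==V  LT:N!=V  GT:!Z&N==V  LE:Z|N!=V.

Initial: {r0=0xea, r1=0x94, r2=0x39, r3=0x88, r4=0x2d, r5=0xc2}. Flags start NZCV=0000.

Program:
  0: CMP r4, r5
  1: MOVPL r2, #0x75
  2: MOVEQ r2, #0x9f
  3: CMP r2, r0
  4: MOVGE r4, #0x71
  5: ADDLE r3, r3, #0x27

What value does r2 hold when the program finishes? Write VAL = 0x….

VAL = 0x75

[0] flags=0000 → (cmp)
[1] flags=0000 PL?T → r2=0x75
[2] flags=0000 EQ?F → skip
[3] flags=1001 → (cmp)
[4] flags=1001 GE?T → r4=0x71
[5] flags=1001 LE?F → skip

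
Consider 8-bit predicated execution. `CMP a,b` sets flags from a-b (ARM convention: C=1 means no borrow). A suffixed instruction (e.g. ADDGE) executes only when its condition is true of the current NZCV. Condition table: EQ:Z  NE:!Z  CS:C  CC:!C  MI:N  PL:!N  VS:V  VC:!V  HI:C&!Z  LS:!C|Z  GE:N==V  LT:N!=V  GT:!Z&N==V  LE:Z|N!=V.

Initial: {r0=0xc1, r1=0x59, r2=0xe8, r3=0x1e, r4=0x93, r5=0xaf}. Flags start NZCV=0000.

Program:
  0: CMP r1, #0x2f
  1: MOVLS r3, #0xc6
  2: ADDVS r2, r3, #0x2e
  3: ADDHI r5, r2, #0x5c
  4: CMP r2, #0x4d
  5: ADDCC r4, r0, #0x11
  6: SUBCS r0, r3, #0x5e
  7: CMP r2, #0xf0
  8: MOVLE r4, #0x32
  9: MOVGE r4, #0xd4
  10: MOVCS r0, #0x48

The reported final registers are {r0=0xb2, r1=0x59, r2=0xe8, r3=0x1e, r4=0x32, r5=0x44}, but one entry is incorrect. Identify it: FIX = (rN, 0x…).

FIX = (r0, 0xc0)

[0] flags=0010 → (cmp)
[1] flags=0010 LS?F → skip
[2] flags=0010 VS?F → skip
[3] flags=0010 HI?T → r5=0x44
[4] flags=1010 → (cmp)
[5] flags=1010 CC?F → skip
[6] flags=1010 CS?T → r0=0xc0
[7] flags=1000 → (cmp)
[8] flags=1000 LE?T → r4=0x32
[9] flags=1000 GE?F → skip
[10] flags=1000 CS?F → skip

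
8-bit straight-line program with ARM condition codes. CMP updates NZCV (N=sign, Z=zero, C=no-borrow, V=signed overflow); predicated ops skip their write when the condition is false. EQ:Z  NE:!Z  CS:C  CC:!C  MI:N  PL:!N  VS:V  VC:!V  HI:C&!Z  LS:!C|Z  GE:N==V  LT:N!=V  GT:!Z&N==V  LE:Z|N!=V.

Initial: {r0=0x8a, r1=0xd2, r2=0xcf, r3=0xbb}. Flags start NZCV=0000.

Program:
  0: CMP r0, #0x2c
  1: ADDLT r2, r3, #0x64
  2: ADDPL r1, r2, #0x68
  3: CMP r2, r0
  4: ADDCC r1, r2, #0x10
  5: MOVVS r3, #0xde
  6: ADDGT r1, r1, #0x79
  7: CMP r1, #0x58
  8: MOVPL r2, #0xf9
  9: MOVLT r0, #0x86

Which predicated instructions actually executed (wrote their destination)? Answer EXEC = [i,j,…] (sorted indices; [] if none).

[0] flags=0011 → (cmp)
[1] flags=0011 LT?T → r2=0x1f
[2] flags=0011 PL?T → r1=0x87
[3] flags=1001 → (cmp)
[4] flags=1001 CC?T → r1=0x2f
[5] flags=1001 VS?T → r3=0xde
[6] flags=1001 GT?T → r1=0xa8
[7] flags=0011 → (cmp)
[8] flags=0011 PL?T → r2=0xf9
[9] flags=0011 LT?T → r0=0x86

EXEC = [1,2,4,5,6,8,9]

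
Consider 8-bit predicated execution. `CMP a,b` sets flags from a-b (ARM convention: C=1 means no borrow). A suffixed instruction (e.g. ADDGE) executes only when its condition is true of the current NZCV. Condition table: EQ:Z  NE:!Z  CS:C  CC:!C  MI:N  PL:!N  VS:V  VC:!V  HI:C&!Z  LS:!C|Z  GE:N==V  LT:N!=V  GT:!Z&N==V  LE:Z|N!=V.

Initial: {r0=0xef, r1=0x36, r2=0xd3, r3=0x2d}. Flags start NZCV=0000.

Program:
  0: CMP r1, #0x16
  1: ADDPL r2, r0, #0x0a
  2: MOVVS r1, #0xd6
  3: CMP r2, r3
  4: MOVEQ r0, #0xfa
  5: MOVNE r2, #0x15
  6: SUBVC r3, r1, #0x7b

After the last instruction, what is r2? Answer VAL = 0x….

VAL = 0x15

[0] flags=0010 → (cmp)
[1] flags=0010 PL?T → r2=0xf9
[2] flags=0010 VS?F → skip
[3] flags=1010 → (cmp)
[4] flags=1010 EQ?F → skip
[5] flags=1010 NE?T → r2=0x15
[6] flags=1010 VC?T → r3=0xbb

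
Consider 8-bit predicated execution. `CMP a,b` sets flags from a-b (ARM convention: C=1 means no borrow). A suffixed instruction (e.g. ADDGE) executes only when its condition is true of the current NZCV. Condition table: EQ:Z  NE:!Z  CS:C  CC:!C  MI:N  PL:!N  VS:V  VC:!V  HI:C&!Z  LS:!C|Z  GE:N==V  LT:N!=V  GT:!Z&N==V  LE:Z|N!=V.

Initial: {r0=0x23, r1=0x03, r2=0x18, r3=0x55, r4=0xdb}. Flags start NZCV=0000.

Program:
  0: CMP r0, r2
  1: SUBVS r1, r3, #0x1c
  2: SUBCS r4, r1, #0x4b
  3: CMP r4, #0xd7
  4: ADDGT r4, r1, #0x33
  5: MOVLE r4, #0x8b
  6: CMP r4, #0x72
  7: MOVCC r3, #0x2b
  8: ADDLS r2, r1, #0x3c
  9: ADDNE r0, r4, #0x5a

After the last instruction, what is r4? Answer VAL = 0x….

VAL = 0x8b

0: ✓ CMP  NZCV=0010
1: · SUBVS
2: ✓ SUBCS  r4←0xb8
3: ✓ CMP  NZCV=1000
4: · ADDGT
5: ✓ MOVLE  r4←0x8b
6: ✓ CMP  NZCV=0011
7: · MOVCC
8: · ADDLS
9: ✓ ADDNE  r0←0xe5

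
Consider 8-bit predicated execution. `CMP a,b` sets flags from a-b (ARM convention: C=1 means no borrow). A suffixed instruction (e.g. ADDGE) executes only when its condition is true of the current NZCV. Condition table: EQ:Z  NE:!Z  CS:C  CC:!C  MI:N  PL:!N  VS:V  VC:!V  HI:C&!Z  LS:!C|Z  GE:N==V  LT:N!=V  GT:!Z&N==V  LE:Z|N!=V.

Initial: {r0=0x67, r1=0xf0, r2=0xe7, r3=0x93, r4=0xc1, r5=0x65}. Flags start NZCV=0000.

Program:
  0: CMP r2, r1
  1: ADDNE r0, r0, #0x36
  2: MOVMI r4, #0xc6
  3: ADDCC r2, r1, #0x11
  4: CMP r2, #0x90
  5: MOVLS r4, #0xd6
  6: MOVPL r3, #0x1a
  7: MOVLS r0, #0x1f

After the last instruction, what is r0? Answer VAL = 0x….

VAL = 0x1f

[0] flags=1000 → (cmp)
[1] flags=1000 NE?T → r0=0x9d
[2] flags=1000 MI?T → r4=0xc6
[3] flags=1000 CC?T → r2=0x01
[4] flags=0000 → (cmp)
[5] flags=0000 LS?T → r4=0xd6
[6] flags=0000 PL?T → r3=0x1a
[7] flags=0000 LS?T → r0=0x1f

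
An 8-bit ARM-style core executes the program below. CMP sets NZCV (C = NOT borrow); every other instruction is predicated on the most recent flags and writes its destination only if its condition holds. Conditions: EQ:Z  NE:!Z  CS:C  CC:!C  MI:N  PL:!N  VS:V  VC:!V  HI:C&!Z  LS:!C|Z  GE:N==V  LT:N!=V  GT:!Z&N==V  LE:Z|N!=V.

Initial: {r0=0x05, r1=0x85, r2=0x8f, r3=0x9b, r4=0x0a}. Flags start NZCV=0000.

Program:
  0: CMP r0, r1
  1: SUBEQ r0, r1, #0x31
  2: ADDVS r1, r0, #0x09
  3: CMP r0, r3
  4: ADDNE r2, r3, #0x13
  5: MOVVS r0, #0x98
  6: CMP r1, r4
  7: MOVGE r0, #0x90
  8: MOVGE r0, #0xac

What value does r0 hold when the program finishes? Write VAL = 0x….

VAL = 0xac

0: ✓ CMP  NZCV=1001
1: · SUBEQ
2: ✓ ADDVS  r1←0x0e
3: ✓ CMP  NZCV=0000
4: ✓ ADDNE  r2←0xae
5: · MOVVS
6: ✓ CMP  NZCV=0010
7: ✓ MOVGE  r0←0x90
8: ✓ MOVGE  r0←0xac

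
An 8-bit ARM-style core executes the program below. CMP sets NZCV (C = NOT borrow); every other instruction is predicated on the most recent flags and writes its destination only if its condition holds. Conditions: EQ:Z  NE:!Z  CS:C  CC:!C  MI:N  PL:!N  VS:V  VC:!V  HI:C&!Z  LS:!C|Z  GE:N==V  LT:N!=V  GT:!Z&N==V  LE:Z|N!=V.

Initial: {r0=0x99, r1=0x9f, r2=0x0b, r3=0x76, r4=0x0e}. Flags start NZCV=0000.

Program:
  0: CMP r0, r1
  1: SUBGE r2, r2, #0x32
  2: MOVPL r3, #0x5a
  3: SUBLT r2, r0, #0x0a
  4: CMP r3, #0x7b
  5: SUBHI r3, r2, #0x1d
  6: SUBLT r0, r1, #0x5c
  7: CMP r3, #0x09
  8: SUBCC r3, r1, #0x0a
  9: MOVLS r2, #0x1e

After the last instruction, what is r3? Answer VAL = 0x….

VAL = 0x76

0: ✓ CMP  NZCV=1000
1: · SUBGE
2: · MOVPL
3: ✓ SUBLT  r2←0x8f
4: ✓ CMP  NZCV=1000
5: · SUBHI
6: ✓ SUBLT  r0←0x43
7: ✓ CMP  NZCV=0010
8: · SUBCC
9: · MOVLS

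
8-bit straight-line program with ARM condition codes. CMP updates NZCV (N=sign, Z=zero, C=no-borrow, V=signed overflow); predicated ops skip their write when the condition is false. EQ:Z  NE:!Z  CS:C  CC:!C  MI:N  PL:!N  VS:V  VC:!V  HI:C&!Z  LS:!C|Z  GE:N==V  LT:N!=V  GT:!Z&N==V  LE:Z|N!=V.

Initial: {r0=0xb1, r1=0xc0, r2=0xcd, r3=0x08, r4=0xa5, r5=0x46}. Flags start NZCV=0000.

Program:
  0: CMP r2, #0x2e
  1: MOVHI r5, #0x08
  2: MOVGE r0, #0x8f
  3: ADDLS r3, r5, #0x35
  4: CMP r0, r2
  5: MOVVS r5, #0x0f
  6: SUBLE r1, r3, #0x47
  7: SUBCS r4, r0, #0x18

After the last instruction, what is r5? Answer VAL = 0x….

VAL = 0x08

[0] flags=1010 → (cmp)
[1] flags=1010 HI?T → r5=0x08
[2] flags=1010 GE?F → skip
[3] flags=1010 LS?F → skip
[4] flags=1000 → (cmp)
[5] flags=1000 VS?F → skip
[6] flags=1000 LE?T → r1=0xc1
[7] flags=1000 CS?F → skip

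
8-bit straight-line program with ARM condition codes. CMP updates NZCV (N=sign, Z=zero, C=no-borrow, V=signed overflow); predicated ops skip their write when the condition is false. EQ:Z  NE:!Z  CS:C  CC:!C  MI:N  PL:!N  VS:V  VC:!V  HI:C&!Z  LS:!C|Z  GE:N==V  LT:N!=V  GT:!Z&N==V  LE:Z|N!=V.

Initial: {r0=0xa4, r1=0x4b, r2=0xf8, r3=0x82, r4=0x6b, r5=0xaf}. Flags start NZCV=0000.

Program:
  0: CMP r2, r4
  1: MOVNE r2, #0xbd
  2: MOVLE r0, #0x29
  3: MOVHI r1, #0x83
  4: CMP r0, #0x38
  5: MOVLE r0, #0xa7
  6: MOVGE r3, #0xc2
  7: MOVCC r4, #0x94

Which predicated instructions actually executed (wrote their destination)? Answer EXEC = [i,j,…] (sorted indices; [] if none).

EXEC = [1,2,3,5,7]

[0] flags=1010 → (cmp)
[1] flags=1010 NE?T → r2=0xbd
[2] flags=1010 LE?T → r0=0x29
[3] flags=1010 HI?T → r1=0x83
[4] flags=1000 → (cmp)
[5] flags=1000 LE?T → r0=0xa7
[6] flags=1000 GE?F → skip
[7] flags=1000 CC?T → r4=0x94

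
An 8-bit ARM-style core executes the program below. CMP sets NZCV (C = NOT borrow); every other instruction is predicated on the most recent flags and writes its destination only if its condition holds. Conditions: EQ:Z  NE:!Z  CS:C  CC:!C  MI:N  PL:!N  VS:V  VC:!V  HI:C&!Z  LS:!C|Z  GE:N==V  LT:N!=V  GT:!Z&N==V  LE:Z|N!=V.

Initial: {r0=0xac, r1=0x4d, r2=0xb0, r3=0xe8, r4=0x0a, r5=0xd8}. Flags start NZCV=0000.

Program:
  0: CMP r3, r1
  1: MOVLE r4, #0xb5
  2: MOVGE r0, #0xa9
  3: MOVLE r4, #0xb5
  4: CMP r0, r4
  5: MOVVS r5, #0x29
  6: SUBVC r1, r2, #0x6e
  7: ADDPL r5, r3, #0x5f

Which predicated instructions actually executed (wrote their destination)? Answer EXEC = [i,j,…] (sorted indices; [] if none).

EXEC = [1,3,6]

[0] flags=1010 → (cmp)
[1] flags=1010 LE?T → r4=0xb5
[2] flags=1010 GE?F → skip
[3] flags=1010 LE?T → r4=0xb5
[4] flags=1000 → (cmp)
[5] flags=1000 VS?F → skip
[6] flags=1000 VC?T → r1=0x42
[7] flags=1000 PL?F → skip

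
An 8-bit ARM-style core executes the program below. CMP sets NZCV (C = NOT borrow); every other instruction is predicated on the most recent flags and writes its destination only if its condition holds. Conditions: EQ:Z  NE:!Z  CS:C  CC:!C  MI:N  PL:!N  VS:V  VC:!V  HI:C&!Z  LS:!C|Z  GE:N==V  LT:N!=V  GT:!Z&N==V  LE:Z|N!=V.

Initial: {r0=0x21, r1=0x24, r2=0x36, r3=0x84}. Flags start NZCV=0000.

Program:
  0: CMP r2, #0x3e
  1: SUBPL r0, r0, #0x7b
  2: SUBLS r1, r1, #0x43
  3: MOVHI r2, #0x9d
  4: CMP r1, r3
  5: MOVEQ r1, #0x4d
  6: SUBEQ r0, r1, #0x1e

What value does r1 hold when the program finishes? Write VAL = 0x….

0: ✓ CMP  NZCV=1000
1: · SUBPL
2: ✓ SUBLS  r1←0xe1
3: · MOVHI
4: ✓ CMP  NZCV=0010
5: · MOVEQ
6: · SUBEQ

VAL = 0xe1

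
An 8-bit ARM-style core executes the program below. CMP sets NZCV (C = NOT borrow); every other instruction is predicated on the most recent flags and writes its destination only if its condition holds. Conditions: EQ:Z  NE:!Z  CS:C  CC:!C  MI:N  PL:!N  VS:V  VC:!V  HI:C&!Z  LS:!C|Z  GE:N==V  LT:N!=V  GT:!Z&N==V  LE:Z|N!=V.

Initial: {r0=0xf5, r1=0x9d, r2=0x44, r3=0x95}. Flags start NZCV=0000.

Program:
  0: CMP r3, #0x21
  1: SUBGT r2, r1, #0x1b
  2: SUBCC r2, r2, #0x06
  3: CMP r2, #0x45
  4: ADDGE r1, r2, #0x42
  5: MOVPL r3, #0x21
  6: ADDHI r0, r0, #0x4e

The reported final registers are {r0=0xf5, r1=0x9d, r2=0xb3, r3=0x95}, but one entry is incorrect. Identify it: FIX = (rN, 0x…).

FIX = (r2, 0x44)

[0] flags=0011 → (cmp)
[1] flags=0011 GT?F → skip
[2] flags=0011 CC?F → skip
[3] flags=1000 → (cmp)
[4] flags=1000 GE?F → skip
[5] flags=1000 PL?F → skip
[6] flags=1000 HI?F → skip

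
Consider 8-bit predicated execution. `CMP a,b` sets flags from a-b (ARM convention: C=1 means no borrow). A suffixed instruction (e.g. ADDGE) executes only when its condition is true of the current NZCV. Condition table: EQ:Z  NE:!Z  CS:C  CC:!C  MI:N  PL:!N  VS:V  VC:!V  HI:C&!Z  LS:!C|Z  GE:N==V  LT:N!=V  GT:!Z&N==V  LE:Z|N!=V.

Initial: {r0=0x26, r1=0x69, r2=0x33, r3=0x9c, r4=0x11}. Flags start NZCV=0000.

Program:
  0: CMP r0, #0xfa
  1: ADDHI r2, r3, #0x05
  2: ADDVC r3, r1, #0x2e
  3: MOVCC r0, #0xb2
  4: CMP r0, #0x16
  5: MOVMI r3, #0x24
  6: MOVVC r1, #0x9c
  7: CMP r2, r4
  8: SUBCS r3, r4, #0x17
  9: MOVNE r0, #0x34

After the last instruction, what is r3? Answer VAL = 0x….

[0] flags=0000 → (cmp)
[1] flags=0000 HI?F → skip
[2] flags=0000 VC?T → r3=0x97
[3] flags=0000 CC?T → r0=0xb2
[4] flags=1010 → (cmp)
[5] flags=1010 MI?T → r3=0x24
[6] flags=1010 VC?T → r1=0x9c
[7] flags=0010 → (cmp)
[8] flags=0010 CS?T → r3=0xfa
[9] flags=0010 NE?T → r0=0x34

VAL = 0xfa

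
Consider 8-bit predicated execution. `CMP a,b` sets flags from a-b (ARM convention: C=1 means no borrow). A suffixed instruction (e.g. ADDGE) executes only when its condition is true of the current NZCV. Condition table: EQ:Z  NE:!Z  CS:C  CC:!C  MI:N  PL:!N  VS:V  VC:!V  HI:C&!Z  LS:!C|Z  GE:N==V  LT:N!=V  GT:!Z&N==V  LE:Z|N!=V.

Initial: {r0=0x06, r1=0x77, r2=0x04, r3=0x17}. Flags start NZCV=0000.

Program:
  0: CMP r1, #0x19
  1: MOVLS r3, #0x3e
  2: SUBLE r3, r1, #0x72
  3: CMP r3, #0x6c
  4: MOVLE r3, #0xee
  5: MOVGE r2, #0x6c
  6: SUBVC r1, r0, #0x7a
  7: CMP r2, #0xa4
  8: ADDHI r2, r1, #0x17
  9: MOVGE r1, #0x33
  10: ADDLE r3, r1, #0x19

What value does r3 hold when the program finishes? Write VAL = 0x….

VAL = 0xee

0: ✓ CMP  NZCV=0010
1: · MOVLS
2: · SUBLE
3: ✓ CMP  NZCV=1000
4: ✓ MOVLE  r3←0xee
5: · MOVGE
6: ✓ SUBVC  r1←0x8c
7: ✓ CMP  NZCV=0000
8: · ADDHI
9: ✓ MOVGE  r1←0x33
10: · ADDLE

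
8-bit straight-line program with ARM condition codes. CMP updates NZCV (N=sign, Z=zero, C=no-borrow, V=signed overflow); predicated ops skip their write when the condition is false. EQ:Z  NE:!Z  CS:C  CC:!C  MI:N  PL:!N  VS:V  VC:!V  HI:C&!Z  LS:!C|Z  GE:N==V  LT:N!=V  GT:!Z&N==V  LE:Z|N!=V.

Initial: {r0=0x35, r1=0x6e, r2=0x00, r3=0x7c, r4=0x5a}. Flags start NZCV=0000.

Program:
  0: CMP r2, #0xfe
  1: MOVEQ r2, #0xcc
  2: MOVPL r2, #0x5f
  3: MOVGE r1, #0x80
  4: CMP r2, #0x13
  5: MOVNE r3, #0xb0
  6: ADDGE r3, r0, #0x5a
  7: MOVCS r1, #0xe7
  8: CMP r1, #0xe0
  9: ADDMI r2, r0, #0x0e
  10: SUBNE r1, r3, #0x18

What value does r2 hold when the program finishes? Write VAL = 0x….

[0] flags=0000 → (cmp)
[1] flags=0000 EQ?F → skip
[2] flags=0000 PL?T → r2=0x5f
[3] flags=0000 GE?T → r1=0x80
[4] flags=0010 → (cmp)
[5] flags=0010 NE?T → r3=0xb0
[6] flags=0010 GE?T → r3=0x8f
[7] flags=0010 CS?T → r1=0xe7
[8] flags=0010 → (cmp)
[9] flags=0010 MI?F → skip
[10] flags=0010 NE?T → r1=0x77

VAL = 0x5f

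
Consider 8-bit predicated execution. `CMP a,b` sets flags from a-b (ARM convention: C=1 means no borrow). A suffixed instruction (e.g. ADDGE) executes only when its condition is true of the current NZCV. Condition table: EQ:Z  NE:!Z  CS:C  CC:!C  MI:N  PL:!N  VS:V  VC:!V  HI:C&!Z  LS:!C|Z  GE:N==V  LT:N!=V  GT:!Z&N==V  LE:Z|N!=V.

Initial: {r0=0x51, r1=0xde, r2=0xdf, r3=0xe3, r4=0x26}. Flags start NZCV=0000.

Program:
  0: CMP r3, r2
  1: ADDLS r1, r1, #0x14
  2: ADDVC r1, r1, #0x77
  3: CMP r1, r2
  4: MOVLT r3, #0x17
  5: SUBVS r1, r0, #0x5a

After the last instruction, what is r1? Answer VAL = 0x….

0: ✓ CMP  NZCV=0010
1: · ADDLS
2: ✓ ADDVC  r1←0x55
3: ✓ CMP  NZCV=0000
4: · MOVLT
5: · SUBVS

VAL = 0x55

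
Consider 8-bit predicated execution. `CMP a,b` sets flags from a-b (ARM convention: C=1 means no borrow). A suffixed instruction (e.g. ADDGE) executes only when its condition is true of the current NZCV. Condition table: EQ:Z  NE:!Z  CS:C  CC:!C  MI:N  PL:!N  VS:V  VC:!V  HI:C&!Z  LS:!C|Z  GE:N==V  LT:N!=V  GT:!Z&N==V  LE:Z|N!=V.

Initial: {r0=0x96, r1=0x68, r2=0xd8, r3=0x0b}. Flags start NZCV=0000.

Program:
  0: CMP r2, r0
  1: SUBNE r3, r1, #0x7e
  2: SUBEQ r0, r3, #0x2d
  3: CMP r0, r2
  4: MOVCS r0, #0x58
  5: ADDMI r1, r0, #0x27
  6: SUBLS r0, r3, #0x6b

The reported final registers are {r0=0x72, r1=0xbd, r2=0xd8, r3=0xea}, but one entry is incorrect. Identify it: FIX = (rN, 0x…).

FIX = (r0, 0x7f)

[0] flags=0010 → (cmp)
[1] flags=0010 NE?T → r3=0xea
[2] flags=0010 EQ?F → skip
[3] flags=1000 → (cmp)
[4] flags=1000 CS?F → skip
[5] flags=1000 MI?T → r1=0xbd
[6] flags=1000 LS?T → r0=0x7f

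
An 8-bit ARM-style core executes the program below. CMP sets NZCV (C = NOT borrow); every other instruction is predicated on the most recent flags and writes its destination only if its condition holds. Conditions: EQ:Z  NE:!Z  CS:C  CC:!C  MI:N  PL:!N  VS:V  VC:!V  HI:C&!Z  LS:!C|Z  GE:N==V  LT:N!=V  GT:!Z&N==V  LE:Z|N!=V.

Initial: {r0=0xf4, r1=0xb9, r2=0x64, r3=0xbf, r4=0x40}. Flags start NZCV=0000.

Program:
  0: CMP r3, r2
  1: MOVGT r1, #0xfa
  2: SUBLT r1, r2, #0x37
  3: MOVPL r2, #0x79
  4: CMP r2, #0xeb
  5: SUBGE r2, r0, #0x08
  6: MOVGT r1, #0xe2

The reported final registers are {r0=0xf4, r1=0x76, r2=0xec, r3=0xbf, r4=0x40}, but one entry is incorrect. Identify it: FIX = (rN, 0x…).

FIX = (r1, 0xe2)

[0] flags=0011 → (cmp)
[1] flags=0011 GT?F → skip
[2] flags=0011 LT?T → r1=0x2d
[3] flags=0011 PL?T → r2=0x79
[4] flags=1001 → (cmp)
[5] flags=1001 GE?T → r2=0xec
[6] flags=1001 GT?T → r1=0xe2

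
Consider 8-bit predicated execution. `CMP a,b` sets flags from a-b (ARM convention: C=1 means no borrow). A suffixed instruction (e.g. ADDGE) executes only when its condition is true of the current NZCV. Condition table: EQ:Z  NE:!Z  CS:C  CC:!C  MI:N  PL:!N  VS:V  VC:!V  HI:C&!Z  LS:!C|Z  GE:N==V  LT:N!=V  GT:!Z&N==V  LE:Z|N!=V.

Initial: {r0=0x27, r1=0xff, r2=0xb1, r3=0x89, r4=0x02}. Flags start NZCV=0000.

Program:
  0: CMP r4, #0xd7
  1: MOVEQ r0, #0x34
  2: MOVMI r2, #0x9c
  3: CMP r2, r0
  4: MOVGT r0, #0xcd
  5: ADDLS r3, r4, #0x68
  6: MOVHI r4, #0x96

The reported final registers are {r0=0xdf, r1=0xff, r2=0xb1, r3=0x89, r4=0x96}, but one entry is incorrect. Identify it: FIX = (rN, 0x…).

FIX = (r0, 0x27)

[0] flags=0000 → (cmp)
[1] flags=0000 EQ?F → skip
[2] flags=0000 MI?F → skip
[3] flags=1010 → (cmp)
[4] flags=1010 GT?F → skip
[5] flags=1010 LS?F → skip
[6] flags=1010 HI?T → r4=0x96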